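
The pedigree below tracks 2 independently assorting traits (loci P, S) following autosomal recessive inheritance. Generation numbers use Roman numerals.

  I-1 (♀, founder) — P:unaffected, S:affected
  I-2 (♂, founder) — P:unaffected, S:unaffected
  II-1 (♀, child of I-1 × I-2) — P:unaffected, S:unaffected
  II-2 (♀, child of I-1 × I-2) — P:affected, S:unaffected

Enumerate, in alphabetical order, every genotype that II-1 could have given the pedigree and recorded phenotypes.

II-1 ∈ {PP Ss, Pp Ss}

P/I-1 un ·: Pp
P/I-2 un ·: Pp
P/II-1 un I-1×I-2: PP|Pp
P/II-2 aff I-1×I-2: pp
⇒ P over [I-1,I-2,II-1,II-2]: 2 consistent
S/I-1 aff ·: ss
S/I-2 un ·: SS|Ss
S/II-1 un I-1×I-2: Ss
S/II-2 un I-1×I-2: Ss
⇒ S over [I-1,I-2,II-1,II-2]: 2 consistent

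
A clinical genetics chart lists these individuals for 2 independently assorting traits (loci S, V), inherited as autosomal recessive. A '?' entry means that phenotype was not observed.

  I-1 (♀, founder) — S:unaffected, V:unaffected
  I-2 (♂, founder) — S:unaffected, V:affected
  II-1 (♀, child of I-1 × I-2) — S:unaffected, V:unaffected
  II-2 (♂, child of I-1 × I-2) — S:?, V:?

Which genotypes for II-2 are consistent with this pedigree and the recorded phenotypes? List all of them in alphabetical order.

S/I-1 un ·: SS|Ss
S/I-2 un ·: SS|Ss
S/II-1 un I-1×I-2: SS|Ss
S/II-2 ? I-1×I-2: SS|Ss|ss
⇒ S over [I-1,I-2,II-1,II-2]: 15 consistent
V/I-1 un ·: VV|Vv
V/I-2 aff ·: vv
V/II-1 un I-1×I-2: Vv
V/II-2 ? I-1×I-2: Vv|vv
⇒ V over [I-1,I-2,II-1,II-2]: 3 consistent

II-2 ∈ {SS Vv, SS vv, Ss Vv, Ss vv, ss Vv, ss vv}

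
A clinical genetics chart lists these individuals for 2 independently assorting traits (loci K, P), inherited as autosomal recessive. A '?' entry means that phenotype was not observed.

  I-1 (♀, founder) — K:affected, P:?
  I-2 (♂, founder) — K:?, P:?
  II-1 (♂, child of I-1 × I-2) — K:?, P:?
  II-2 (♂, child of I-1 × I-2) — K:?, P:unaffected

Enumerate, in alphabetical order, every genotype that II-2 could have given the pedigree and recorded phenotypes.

II-2 ∈ {Kk PP, Kk Pp, kk PP, kk Pp}

K/I-1 aff ·: kk
K/I-2 ? ·: KK|Kk|kk
K/II-1 ? I-1×I-2: Kk|kk
K/II-2 ? I-1×I-2: Kk|kk
⇒ K over [I-1,I-2,II-1,II-2]: 6 consistent
P/I-1 ? ·: PP|Pp|pp
P/I-2 ? ·: PP|Pp|pp
P/II-1 ? I-1×I-2: PP|Pp|pp
P/II-2 un I-1×I-2: PP|Pp
⇒ P over [I-1,I-2,II-1,II-2]: 21 consistent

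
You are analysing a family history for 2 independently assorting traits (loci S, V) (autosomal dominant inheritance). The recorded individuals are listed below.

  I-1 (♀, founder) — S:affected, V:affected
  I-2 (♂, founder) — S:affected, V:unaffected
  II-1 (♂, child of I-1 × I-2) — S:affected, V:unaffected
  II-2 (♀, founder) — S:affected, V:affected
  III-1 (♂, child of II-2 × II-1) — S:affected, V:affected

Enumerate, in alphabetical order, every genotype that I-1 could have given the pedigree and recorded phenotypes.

I-1 ∈ {SS Vv, Ss Vv}

S/I-1 aff ·: Ss|SS
S/I-2 aff ·: Ss|SS
S/II-1 aff I-1×I-2: Ss|SS
S/II-2 aff ·: Ss|SS
S/III-1 aff II-2×II-1: Ss|SS
⇒ S over [I-1,I-2,II-1,II-2,III-1]: 24 consistent
V/I-1 aff ·: Vv
V/I-2 un ·: vv
V/II-1 un I-1×I-2: vv
V/II-2 aff ·: Vv|VV
V/III-1 aff II-2×II-1: Vv
⇒ V over [I-1,I-2,II-1,II-2,III-1]: 2 consistent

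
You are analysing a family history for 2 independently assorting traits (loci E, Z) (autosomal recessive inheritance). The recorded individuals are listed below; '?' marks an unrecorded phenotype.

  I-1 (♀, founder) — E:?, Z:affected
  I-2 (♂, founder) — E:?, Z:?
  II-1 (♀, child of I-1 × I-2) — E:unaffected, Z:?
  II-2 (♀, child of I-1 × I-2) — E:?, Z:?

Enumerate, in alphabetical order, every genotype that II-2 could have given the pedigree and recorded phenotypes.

II-2 ∈ {EE Zz, EE zz, Ee Zz, Ee zz, ee Zz, ee zz}

E/I-1 ? ·: EE|Ee|ee
E/I-2 ? ·: EE|Ee|ee
E/II-1 un I-1×I-2: EE|Ee
E/II-2 ? I-1×I-2: EE|Ee|ee
⇒ E over [I-1,I-2,II-1,II-2]: 21 consistent
Z/I-1 aff ·: zz
Z/I-2 ? ·: ZZ|Zz|zz
Z/II-1 ? I-1×I-2: Zz|zz
Z/II-2 ? I-1×I-2: Zz|zz
⇒ Z over [I-1,I-2,II-1,II-2]: 6 consistent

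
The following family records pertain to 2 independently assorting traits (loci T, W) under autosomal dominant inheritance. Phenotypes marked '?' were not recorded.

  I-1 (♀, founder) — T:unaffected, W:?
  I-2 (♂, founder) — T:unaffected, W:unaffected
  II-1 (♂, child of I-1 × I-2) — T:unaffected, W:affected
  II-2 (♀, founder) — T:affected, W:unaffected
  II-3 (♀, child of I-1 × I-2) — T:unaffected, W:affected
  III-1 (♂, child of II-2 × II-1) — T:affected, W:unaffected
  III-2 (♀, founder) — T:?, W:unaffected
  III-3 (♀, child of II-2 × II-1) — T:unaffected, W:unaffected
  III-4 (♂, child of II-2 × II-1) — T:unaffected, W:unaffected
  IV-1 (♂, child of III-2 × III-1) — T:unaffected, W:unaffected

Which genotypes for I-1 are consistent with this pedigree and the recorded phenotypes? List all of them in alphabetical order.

T/I-1 un ·: tt
T/I-2 un ·: tt
T/II-1 un I-1×I-2: tt
T/II-2 aff ·: Tt
T/II-3 un I-1×I-2: tt
T/III-1 aff II-2×II-1: Tt
T/III-2 ? ·: tt|Tt
T/III-3 un II-2×II-1: tt
T/III-4 un II-2×II-1: tt
T/IV-1 un III-2×III-1: tt
⇒ T over [I-1,I-2,II-1,II-2,II-3,III-1,III-2,III-3,III-4,IV-1]: 2 consistent
W/I-1 ? ·: Ww|WW
W/I-2 un ·: ww
W/II-1 aff I-1×I-2: Ww
W/II-2 un ·: ww
W/II-3 aff I-1×I-2: Ww
W/III-1 un II-2×II-1: ww
W/III-2 un ·: ww
W/III-3 un II-2×II-1: ww
W/III-4 un II-2×II-1: ww
W/IV-1 un III-2×III-1: ww
⇒ W over [I-1,I-2,II-1,II-2,II-3,III-1,III-2,III-3,III-4,IV-1]: 2 consistent

I-1 ∈ {tt WW, tt Ww}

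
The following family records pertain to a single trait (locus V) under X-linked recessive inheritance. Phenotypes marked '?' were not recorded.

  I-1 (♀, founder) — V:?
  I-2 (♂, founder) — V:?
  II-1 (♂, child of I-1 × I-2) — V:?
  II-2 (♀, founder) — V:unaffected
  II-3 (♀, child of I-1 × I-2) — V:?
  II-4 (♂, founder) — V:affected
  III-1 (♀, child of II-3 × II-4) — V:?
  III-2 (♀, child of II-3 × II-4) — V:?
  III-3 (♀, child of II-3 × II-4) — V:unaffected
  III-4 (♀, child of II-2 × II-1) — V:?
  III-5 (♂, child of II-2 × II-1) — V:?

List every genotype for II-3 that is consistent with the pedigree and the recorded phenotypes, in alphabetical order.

V/I-1 ? ·: X^VX^V|X^VX^v|X^vX^v
V/I-2 ? ·: X^VY|X^vY
V/II-1 ? I-1×I-2: X^VY|X^vY
V/II-2 un ·: X^VX^V|X^VX^v
V/II-3 ? I-1×I-2: X^VX^V|X^VX^v
V/II-4 aff ·: X^vY
V/III-1 ? II-3×II-4: X^VX^v|X^vX^v
V/III-2 ? II-3×II-4: X^VX^v|X^vX^v
V/III-3 un II-3×II-4: X^VX^v
V/III-4 ? II-2×II-1: X^VX^V|X^VX^v|X^vX^v
V/III-5 ? II-2×II-1: X^VY|X^vY
⇒ V over [I-1,I-2,II-1,II-2,II-3,II-4,III-1,III-2,III-3,III-4,III-5]: 135 consistent

II-3 ∈ {X^VX^V, X^VX^v}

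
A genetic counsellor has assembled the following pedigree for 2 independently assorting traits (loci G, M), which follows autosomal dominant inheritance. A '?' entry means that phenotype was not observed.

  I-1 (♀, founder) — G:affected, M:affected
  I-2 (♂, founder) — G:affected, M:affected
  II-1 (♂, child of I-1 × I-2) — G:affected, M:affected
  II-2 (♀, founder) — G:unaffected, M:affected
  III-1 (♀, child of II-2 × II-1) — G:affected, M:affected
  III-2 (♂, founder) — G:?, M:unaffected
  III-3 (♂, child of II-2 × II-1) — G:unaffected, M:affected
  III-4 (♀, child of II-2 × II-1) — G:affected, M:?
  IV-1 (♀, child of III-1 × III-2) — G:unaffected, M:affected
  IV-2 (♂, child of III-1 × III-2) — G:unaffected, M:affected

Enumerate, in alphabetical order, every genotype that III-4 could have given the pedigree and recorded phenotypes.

G/I-1 aff ·: Gg|GG
G/I-2 aff ·: Gg|GG
G/II-1 aff I-1×I-2: Gg
G/II-2 un ·: gg
G/III-1 aff II-2×II-1: Gg
G/III-2 ? ·: gg|Gg
G/III-3 un II-2×II-1: gg
G/III-4 aff II-2×II-1: Gg
G/IV-1 un III-1×III-2: gg
G/IV-2 un III-1×III-2: gg
⇒ G over [I-1,I-2,II-1,II-2,III-1,III-2,III-3,III-4,IV-1,IV-2]: 6 consistent
M/I-1 aff ·: Mm|MM
M/I-2 aff ·: Mm|MM
M/II-1 aff I-1×I-2: Mm|MM
M/II-2 aff ·: Mm|MM
M/III-1 aff II-2×II-1: Mm|MM
M/III-2 un ·: mm
M/III-3 aff II-2×II-1: Mm|MM
M/III-4 ? II-2×II-1: mm|Mm|MM
M/IV-1 aff III-1×III-2: Mm
M/IV-2 aff III-1×III-2: Mm
⇒ M over [I-1,I-2,II-1,II-2,III-1,III-2,III-3,III-4,IV-1,IV-2]: 96 consistent

III-4 ∈ {Gg MM, Gg Mm, Gg mm}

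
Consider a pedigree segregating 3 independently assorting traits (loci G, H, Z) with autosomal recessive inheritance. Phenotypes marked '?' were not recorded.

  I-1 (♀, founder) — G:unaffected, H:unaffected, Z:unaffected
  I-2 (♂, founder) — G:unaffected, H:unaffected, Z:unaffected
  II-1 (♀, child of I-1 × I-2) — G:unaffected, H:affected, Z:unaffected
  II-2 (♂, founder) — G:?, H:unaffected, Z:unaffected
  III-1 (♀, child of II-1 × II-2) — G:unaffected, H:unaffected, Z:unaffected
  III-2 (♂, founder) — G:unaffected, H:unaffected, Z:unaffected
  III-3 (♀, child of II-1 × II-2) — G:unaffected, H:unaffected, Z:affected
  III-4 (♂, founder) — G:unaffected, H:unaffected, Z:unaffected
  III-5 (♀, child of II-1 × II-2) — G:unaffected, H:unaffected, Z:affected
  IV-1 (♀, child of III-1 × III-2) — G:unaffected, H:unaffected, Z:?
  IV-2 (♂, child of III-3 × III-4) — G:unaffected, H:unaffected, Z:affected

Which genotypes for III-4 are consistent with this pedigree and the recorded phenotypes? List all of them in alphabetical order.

III-4 ∈ {GG HH Zz, GG Hh Zz, Gg HH Zz, Gg Hh Zz}

G/I-1 un ·: GG|Gg
G/I-2 un ·: GG|Gg
G/II-1 un I-1×I-2: GG|Gg
G/II-2 ? ·: GG|Gg|gg
G/III-1 un II-1×II-2: GG|Gg
G/III-2 un ·: GG|Gg
G/III-3 un II-1×II-2: GG|Gg
G/III-4 un ·: GG|Gg
G/III-5 un II-1×II-2: GG|Gg
G/IV-1 un III-1×III-2: GG|Gg
G/IV-2 un III-3×III-4: GG|Gg
⇒ G over [I-1,I-2,II-1,II-2,III-1,III-2,III-3,III-4,III-5,IV-1,IV-2]: 1128 consistent
H/I-1 un ·: Hh
H/I-2 un ·: Hh
H/II-1 aff I-1×I-2: hh
H/II-2 un ·: HH|Hh
H/III-1 un II-1×II-2: Hh
H/III-2 un ·: HH|Hh
H/III-3 un II-1×II-2: Hh
H/III-4 un ·: HH|Hh
H/III-5 un II-1×II-2: Hh
H/IV-1 un III-1×III-2: HH|Hh
H/IV-2 un III-3×III-4: HH|Hh
⇒ H over [I-1,I-2,II-1,II-2,III-1,III-2,III-3,III-4,III-5,IV-1,IV-2]: 32 consistent
Z/I-1 un ·: ZZ|Zz
Z/I-2 un ·: ZZ|Zz
Z/II-1 un I-1×I-2: Zz
Z/II-2 un ·: Zz
Z/III-1 un II-1×II-2: ZZ|Zz
Z/III-2 un ·: ZZ|Zz
Z/III-3 aff II-1×II-2: zz
Z/III-4 un ·: Zz
Z/III-5 aff II-1×II-2: zz
Z/IV-1 ? III-1×III-2: ZZ|Zz|zz
Z/IV-2 aff III-3×III-4: zz
⇒ Z over [I-1,I-2,II-1,II-2,III-1,III-2,III-3,III-4,III-5,IV-1,IV-2]: 24 consistent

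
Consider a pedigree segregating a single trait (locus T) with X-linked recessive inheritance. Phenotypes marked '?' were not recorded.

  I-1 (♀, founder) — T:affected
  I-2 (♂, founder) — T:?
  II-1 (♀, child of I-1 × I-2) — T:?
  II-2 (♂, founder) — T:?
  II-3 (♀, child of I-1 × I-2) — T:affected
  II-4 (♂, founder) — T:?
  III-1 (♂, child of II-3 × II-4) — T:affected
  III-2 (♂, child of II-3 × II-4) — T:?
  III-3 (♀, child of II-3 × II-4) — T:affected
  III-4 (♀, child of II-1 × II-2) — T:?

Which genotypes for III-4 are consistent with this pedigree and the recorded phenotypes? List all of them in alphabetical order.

T/I-1 aff ·: X^tX^t
T/I-2 ? ·: X^tY
T/II-1 ? I-1×I-2: X^tX^t
T/II-2 ? ·: X^TY|X^tY
T/II-3 aff I-1×I-2: X^tX^t
T/II-4 ? ·: X^tY
T/III-1 aff II-3×II-4: X^tY
T/III-2 ? II-3×II-4: X^tY
T/III-3 aff II-3×II-4: X^tX^t
T/III-4 ? II-1×II-2: X^TX^t|X^tX^t
⇒ T over [I-1,I-2,II-1,II-2,II-3,II-4,III-1,III-2,III-3,III-4]: 2 consistent

III-4 ∈ {X^TX^t, X^tX^t}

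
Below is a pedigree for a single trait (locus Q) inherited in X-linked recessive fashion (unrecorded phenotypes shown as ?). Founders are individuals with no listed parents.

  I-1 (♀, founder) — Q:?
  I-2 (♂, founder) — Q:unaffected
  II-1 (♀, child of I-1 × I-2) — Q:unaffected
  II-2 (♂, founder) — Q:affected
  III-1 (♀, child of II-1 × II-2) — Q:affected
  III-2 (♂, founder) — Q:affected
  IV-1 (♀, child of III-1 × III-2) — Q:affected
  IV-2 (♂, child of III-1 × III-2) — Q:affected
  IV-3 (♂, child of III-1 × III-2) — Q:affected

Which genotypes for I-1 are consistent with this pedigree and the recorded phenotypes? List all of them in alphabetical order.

Q/I-1 ? ·: X^QX^q|X^qX^q
Q/I-2 un ·: X^QY
Q/II-1 un I-1×I-2: X^QX^q
Q/II-2 aff ·: X^qY
Q/III-1 aff II-1×II-2: X^qX^q
Q/III-2 aff ·: X^qY
Q/IV-1 aff III-1×III-2: X^qX^q
Q/IV-2 aff III-1×III-2: X^qY
Q/IV-3 aff III-1×III-2: X^qY
⇒ Q over [I-1,I-2,II-1,II-2,III-1,III-2,IV-1,IV-2,IV-3]: 2 consistent

I-1 ∈ {X^QX^q, X^qX^q}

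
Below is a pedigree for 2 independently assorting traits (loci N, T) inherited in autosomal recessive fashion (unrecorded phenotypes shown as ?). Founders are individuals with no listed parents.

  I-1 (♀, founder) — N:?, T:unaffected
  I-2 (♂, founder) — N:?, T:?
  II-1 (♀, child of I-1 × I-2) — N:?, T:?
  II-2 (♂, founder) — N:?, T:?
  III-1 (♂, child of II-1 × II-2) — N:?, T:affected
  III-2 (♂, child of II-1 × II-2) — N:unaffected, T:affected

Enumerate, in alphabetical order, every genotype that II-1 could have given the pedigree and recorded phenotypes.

N/I-1 ? ·: NN|Nn|nn
N/I-2 ? ·: NN|Nn|nn
N/II-1 ? I-1×I-2: NN|Nn|nn
N/II-2 ? ·: NN|Nn|nn
N/III-1 ? II-1×II-2: NN|Nn|nn
N/III-2 un II-1×II-2: NN|Nn
⇒ N over [I-1,I-2,II-1,II-2,III-1,III-2]: 120 consistent
T/I-1 un ·: TT|Tt
T/I-2 ? ·: TT|Tt|tt
T/II-1 ? I-1×I-2: Tt|tt
T/II-2 ? ·: Tt|tt
T/III-1 aff II-1×II-2: tt
T/III-2 aff II-1×II-2: tt
⇒ T over [I-1,I-2,II-1,II-2,III-1,III-2]: 14 consistent

II-1 ∈ {NN Tt, NN tt, Nn Tt, Nn tt, nn Tt, nn tt}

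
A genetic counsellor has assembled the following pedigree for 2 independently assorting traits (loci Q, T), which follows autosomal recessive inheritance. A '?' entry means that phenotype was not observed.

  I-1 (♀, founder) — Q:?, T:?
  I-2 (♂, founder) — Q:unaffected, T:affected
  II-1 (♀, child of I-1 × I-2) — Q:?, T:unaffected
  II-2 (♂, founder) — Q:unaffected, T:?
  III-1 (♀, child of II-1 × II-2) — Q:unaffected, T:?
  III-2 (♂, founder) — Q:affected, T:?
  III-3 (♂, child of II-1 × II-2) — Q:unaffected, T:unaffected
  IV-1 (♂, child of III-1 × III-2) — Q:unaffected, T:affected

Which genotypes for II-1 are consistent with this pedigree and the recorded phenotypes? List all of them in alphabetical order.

Q/I-1 ? ·: QQ|Qq|qq
Q/I-2 un ·: QQ|Qq
Q/II-1 ? I-1×I-2: QQ|Qq|qq
Q/II-2 un ·: QQ|Qq
Q/III-1 un II-1×II-2: QQ|Qq
Q/III-2 aff ·: qq
Q/III-3 un II-1×II-2: QQ|Qq
Q/IV-1 un III-1×III-2: Qq
⇒ Q over [I-1,I-2,II-1,II-2,III-1,III-2,III-3,IV-1]: 64 consistent
T/I-1 ? ·: TT|Tt
T/I-2 aff ·: tt
T/II-1 un I-1×I-2: Tt
T/II-2 ? ·: TT|Tt|tt
T/III-1 ? II-1×II-2: Tt|tt
T/III-2 ? ·: Tt|tt
T/III-3 un II-1×II-2: TT|Tt
T/IV-1 aff III-1×III-2: tt
⇒ T over [I-1,I-2,II-1,II-2,III-1,III-2,III-3,IV-1]: 32 consistent

II-1 ∈ {QQ Tt, Qq Tt, qq Tt}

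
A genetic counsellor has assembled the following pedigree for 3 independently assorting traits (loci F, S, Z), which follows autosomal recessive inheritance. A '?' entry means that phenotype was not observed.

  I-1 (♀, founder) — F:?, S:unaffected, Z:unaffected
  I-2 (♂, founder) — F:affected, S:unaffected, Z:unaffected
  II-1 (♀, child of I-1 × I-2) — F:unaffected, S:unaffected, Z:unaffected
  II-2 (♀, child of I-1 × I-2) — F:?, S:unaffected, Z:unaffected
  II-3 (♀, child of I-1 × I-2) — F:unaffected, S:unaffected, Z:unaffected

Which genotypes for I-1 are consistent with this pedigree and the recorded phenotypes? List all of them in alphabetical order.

I-1 ∈ {FF SS ZZ, FF SS Zz, FF Ss ZZ, FF Ss Zz, Ff SS ZZ, Ff SS Zz, Ff Ss ZZ, Ff Ss Zz}

F/I-1 ? ·: FF|Ff
F/I-2 aff ·: ff
F/II-1 un I-1×I-2: Ff
F/II-2 ? I-1×I-2: Ff|ff
F/II-3 un I-1×I-2: Ff
⇒ F over [I-1,I-2,II-1,II-2,II-3]: 3 consistent
S/I-1 un ·: SS|Ss
S/I-2 un ·: SS|Ss
S/II-1 un I-1×I-2: SS|Ss
S/II-2 un I-1×I-2: SS|Ss
S/II-3 un I-1×I-2: SS|Ss
⇒ S over [I-1,I-2,II-1,II-2,II-3]: 25 consistent
Z/I-1 un ·: ZZ|Zz
Z/I-2 un ·: ZZ|Zz
Z/II-1 un I-1×I-2: ZZ|Zz
Z/II-2 un I-1×I-2: ZZ|Zz
Z/II-3 un I-1×I-2: ZZ|Zz
⇒ Z over [I-1,I-2,II-1,II-2,II-3]: 25 consistent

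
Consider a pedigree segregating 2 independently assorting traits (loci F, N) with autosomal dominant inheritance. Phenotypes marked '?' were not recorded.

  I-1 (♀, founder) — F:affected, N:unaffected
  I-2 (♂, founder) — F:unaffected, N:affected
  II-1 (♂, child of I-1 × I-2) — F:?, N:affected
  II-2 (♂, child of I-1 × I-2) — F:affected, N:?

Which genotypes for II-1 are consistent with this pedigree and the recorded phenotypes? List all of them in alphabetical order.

II-1 ∈ {Ff Nn, ff Nn}

F/I-1 aff ·: Ff|FF
F/I-2 un ·: ff
F/II-1 ? I-1×I-2: ff|Ff
F/II-2 aff I-1×I-2: Ff
⇒ F over [I-1,I-2,II-1,II-2]: 3 consistent
N/I-1 un ·: nn
N/I-2 aff ·: Nn|NN
N/II-1 aff I-1×I-2: Nn
N/II-2 ? I-1×I-2: nn|Nn
⇒ N over [I-1,I-2,II-1,II-2]: 3 consistent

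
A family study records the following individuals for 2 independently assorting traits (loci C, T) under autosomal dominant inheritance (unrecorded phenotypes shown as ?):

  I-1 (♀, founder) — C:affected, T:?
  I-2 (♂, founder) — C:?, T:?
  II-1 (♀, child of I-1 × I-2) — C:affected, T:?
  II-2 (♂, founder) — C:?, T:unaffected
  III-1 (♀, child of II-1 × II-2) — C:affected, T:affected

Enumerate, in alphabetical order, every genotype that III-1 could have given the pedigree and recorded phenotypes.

III-1 ∈ {CC Tt, Cc Tt}

C/I-1 aff ·: Cc|CC
C/I-2 ? ·: cc|Cc|CC
C/II-1 aff I-1×I-2: Cc|CC
C/II-2 ? ·: cc|Cc|CC
C/III-1 aff II-1×II-2: Cc|CC
⇒ C over [I-1,I-2,II-1,II-2,III-1]: 41 consistent
T/I-1 ? ·: tt|Tt|TT
T/I-2 ? ·: tt|Tt|TT
T/II-1 ? I-1×I-2: Tt|TT
T/II-2 un ·: tt
T/III-1 aff II-1×II-2: Tt
⇒ T over [I-1,I-2,II-1,II-2,III-1]: 11 consistent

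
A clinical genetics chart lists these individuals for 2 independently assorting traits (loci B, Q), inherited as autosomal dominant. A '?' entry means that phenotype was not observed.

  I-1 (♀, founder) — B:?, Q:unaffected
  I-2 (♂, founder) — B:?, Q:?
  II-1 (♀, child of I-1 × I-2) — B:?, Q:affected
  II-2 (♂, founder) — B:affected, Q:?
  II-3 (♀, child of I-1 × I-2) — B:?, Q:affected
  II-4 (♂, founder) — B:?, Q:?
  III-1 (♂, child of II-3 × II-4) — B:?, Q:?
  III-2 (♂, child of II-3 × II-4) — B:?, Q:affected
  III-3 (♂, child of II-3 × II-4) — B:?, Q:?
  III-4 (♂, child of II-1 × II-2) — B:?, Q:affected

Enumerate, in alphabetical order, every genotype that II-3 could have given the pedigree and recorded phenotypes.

B/I-1 ? ·: bb|Bb|BB
B/I-2 ? ·: bb|Bb|BB
B/II-1 ? I-1×I-2: bb|Bb|BB
B/II-2 aff ·: Bb|BB
B/II-3 ? I-1×I-2: bb|Bb|BB
B/II-4 ? ·: bb|Bb|BB
B/III-1 ? II-3×II-4: bb|Bb|BB
B/III-2 ? II-3×II-4: bb|Bb|BB
B/III-3 ? II-3×II-4: bb|Bb|BB
B/III-4 ? II-1×II-2: bb|Bb|BB
⇒ B over [I-1,I-2,II-1,II-2,II-3,II-4,III-1,III-2,III-3,III-4]: 2879 consistent
Q/I-1 un ·: qq
Q/I-2 ? ·: Qq|QQ
Q/II-1 aff I-1×I-2: Qq
Q/II-2 ? ·: qq|Qq|QQ
Q/II-3 aff I-1×I-2: Qq
Q/II-4 ? ·: qq|Qq|QQ
Q/III-1 ? II-3×II-4: qq|Qq|QQ
Q/III-2 aff II-3×II-4: Qq|QQ
Q/III-3 ? II-3×II-4: qq|Qq|QQ
Q/III-4 aff II-1×II-2: Qq|QQ
⇒ Q over [I-1,I-2,II-1,II-2,II-3,II-4,III-1,III-2,III-3,III-4]: 300 consistent

II-3 ∈ {BB Qq, Bb Qq, bb Qq}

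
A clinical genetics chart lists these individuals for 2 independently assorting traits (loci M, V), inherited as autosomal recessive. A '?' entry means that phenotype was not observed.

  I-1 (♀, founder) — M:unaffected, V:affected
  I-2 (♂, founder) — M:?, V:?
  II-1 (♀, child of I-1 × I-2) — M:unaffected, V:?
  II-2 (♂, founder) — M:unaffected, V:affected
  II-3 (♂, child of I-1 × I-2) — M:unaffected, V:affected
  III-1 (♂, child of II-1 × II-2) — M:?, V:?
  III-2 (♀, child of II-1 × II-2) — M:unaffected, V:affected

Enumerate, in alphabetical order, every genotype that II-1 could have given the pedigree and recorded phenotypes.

M/I-1 un ·: MM|Mm
M/I-2 ? ·: MM|Mm|mm
M/II-1 un I-1×I-2: MM|Mm
M/II-2 un ·: MM|Mm
M/II-3 un I-1×I-2: MM|Mm
M/III-1 ? II-1×II-2: MM|Mm|mm
M/III-2 un II-1×II-2: MM|Mm
⇒ M over [I-1,I-2,II-1,II-2,II-3,III-1,III-2]: 115 consistent
V/I-1 aff ·: vv
V/I-2 ? ·: Vv|vv
V/II-1 ? I-1×I-2: Vv|vv
V/II-2 aff ·: vv
V/II-3 aff I-1×I-2: vv
V/III-1 ? II-1×II-2: Vv|vv
V/III-2 aff II-1×II-2: vv
⇒ V over [I-1,I-2,II-1,II-2,II-3,III-1,III-2]: 4 consistent

II-1 ∈ {MM Vv, MM vv, Mm Vv, Mm vv}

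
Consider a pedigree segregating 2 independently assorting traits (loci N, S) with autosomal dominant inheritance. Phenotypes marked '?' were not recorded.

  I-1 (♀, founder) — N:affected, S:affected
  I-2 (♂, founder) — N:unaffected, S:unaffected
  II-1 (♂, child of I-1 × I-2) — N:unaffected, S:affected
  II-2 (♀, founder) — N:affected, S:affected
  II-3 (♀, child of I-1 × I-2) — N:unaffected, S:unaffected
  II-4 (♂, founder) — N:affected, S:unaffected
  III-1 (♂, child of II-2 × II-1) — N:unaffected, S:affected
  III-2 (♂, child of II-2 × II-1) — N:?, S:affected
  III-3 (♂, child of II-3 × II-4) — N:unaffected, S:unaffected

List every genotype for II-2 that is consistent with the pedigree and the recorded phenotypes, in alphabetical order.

N/I-1 aff ·: Nn
N/I-2 un ·: nn
N/II-1 un I-1×I-2: nn
N/II-2 aff ·: Nn
N/II-3 un I-1×I-2: nn
N/II-4 aff ·: Nn
N/III-1 un II-2×II-1: nn
N/III-2 ? II-2×II-1: nn|Nn
N/III-3 un II-3×II-4: nn
⇒ N over [I-1,I-2,II-1,II-2,II-3,II-4,III-1,III-2,III-3]: 2 consistent
S/I-1 aff ·: Ss
S/I-2 un ·: ss
S/II-1 aff I-1×I-2: Ss
S/II-2 aff ·: Ss|SS
S/II-3 un I-1×I-2: ss
S/II-4 un ·: ss
S/III-1 aff II-2×II-1: Ss|SS
S/III-2 aff II-2×II-1: Ss|SS
S/III-3 un II-3×II-4: ss
⇒ S over [I-1,I-2,II-1,II-2,II-3,II-4,III-1,III-2,III-3]: 8 consistent

II-2 ∈ {Nn SS, Nn Ss}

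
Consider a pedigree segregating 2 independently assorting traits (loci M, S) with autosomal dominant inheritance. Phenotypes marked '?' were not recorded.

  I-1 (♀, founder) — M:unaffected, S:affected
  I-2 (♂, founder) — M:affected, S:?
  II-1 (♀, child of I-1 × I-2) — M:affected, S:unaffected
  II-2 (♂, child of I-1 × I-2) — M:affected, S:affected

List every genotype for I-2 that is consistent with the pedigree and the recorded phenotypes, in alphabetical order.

M/I-1 un ·: mm
M/I-2 aff ·: Mm|MM
M/II-1 aff I-1×I-2: Mm
M/II-2 aff I-1×I-2: Mm
⇒ M over [I-1,I-2,II-1,II-2]: 2 consistent
S/I-1 aff ·: Ss
S/I-2 ? ·: ss|Ss
S/II-1 un I-1×I-2: ss
S/II-2 aff I-1×I-2: Ss|SS
⇒ S over [I-1,I-2,II-1,II-2]: 3 consistent

I-2 ∈ {MM Ss, MM ss, Mm Ss, Mm ss}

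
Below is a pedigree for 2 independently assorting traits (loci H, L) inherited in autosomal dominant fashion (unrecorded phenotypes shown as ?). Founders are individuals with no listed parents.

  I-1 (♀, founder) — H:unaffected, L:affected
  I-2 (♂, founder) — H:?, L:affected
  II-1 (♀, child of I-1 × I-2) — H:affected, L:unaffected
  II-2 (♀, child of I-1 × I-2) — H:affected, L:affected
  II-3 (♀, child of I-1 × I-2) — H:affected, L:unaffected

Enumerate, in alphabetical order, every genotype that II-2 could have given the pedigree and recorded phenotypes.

H/I-1 un ·: hh
H/I-2 ? ·: Hh|HH
H/II-1 aff I-1×I-2: Hh
H/II-2 aff I-1×I-2: Hh
H/II-3 aff I-1×I-2: Hh
⇒ H over [I-1,I-2,II-1,II-2,II-3]: 2 consistent
L/I-1 aff ·: Ll
L/I-2 aff ·: Ll
L/II-1 un I-1×I-2: ll
L/II-2 aff I-1×I-2: Ll|LL
L/II-3 un I-1×I-2: ll
⇒ L over [I-1,I-2,II-1,II-2,II-3]: 2 consistent

II-2 ∈ {Hh LL, Hh Ll}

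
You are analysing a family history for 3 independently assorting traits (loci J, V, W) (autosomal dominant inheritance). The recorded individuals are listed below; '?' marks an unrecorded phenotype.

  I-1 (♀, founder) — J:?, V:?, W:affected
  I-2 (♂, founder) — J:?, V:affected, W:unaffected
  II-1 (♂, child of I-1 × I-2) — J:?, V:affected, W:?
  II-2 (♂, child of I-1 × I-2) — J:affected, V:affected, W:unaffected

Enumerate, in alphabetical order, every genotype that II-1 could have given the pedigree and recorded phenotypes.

II-1 ∈ {JJ VV Ww, JJ VV ww, JJ Vv Ww, JJ Vv ww, Jj VV Ww, Jj VV ww, Jj Vv Ww, Jj Vv ww, jj VV Ww, jj VV ww, jj Vv Ww, jj Vv ww}

J/I-1 ? ·: jj|Jj|JJ
J/I-2 ? ·: jj|Jj|JJ
J/II-1 ? I-1×I-2: jj|Jj|JJ
J/II-2 aff I-1×I-2: Jj|JJ
⇒ J over [I-1,I-2,II-1,II-2]: 21 consistent
V/I-1 ? ·: vv|Vv|VV
V/I-2 aff ·: Vv|VV
V/II-1 aff I-1×I-2: Vv|VV
V/II-2 aff I-1×I-2: Vv|VV
⇒ V over [I-1,I-2,II-1,II-2]: 15 consistent
W/I-1 aff ·: Ww
W/I-2 un ·: ww
W/II-1 ? I-1×I-2: ww|Ww
W/II-2 un I-1×I-2: ww
⇒ W over [I-1,I-2,II-1,II-2]: 2 consistent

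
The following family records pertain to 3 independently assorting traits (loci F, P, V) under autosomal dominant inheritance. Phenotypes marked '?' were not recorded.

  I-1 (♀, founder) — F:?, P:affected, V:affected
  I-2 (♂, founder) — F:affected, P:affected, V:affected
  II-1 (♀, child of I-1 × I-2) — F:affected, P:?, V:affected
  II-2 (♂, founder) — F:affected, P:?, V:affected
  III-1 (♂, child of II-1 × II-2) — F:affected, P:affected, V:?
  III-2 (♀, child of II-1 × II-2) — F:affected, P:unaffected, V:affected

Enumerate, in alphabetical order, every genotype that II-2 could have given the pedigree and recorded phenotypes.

F/I-1 ? ·: ff|Ff|FF
F/I-2 aff ·: Ff|FF
F/II-1 aff I-1×I-2: Ff|FF
F/II-2 aff ·: Ff|FF
F/III-1 aff II-1×II-2: Ff|FF
F/III-2 aff II-1×II-2: Ff|FF
⇒ F over [I-1,I-2,II-1,II-2,III-1,III-2]: 60 consistent
P/I-1 aff ·: Pp|PP
P/I-2 aff ·: Pp|PP
P/II-1 ? I-1×I-2: pp|Pp
P/II-2 ? ·: pp|Pp
P/III-1 aff II-1×II-2: Pp|PP
P/III-2 un II-1×II-2: pp
⇒ P over [I-1,I-2,II-1,II-2,III-1,III-2]: 10 consistent
V/I-1 aff ·: Vv|VV
V/I-2 aff ·: Vv|VV
V/II-1 aff I-1×I-2: Vv|VV
V/II-2 aff ·: Vv|VV
V/III-1 ? II-1×II-2: vv|Vv|VV
V/III-2 aff II-1×II-2: Vv|VV
⇒ V over [I-1,I-2,II-1,II-2,III-1,III-2]: 50 consistent

II-2 ∈ {FF Pp VV, FF Pp Vv, FF pp VV, FF pp Vv, Ff Pp VV, Ff Pp Vv, Ff pp VV, Ff pp Vv}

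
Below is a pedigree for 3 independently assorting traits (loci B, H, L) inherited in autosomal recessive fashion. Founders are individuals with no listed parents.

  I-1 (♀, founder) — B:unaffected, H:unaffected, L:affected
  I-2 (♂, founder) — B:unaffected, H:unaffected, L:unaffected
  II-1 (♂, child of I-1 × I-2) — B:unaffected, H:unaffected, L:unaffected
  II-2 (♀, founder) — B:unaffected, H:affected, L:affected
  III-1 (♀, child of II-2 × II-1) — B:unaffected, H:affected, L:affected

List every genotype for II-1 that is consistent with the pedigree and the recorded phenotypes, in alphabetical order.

B/I-1 un ·: BB|Bb
B/I-2 un ·: BB|Bb
B/II-1 un I-1×I-2: BB|Bb
B/II-2 un ·: BB|Bb
B/III-1 un II-2×II-1: BB|Bb
⇒ B over [I-1,I-2,II-1,II-2,III-1]: 24 consistent
H/I-1 un ·: HH|Hh
H/I-2 un ·: HH|Hh
H/II-1 un I-1×I-2: Hh
H/II-2 aff ·: hh
H/III-1 aff II-2×II-1: hh
⇒ H over [I-1,I-2,II-1,II-2,III-1]: 3 consistent
L/I-1 aff ·: ll
L/I-2 un ·: LL|Ll
L/II-1 un I-1×I-2: Ll
L/II-2 aff ·: ll
L/III-1 aff II-2×II-1: ll
⇒ L over [I-1,I-2,II-1,II-2,III-1]: 2 consistent

II-1 ∈ {BB Hh Ll, Bb Hh Ll}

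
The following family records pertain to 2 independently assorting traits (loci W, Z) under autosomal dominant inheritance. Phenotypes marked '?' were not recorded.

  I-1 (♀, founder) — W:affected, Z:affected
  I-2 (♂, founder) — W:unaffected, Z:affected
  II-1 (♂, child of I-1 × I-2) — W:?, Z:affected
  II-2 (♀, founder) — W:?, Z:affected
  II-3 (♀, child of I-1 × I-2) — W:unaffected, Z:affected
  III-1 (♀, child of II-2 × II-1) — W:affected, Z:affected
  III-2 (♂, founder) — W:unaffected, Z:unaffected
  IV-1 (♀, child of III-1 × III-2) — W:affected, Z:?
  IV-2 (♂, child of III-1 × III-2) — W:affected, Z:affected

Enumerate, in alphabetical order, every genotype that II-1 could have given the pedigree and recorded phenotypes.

II-1 ∈ {Ww ZZ, Ww Zz, ww ZZ, ww Zz}

W/I-1 aff ·: Ww
W/I-2 un ·: ww
W/II-1 ? I-1×I-2: ww|Ww
W/II-2 ? ·: ww|Ww|WW
W/II-3 un I-1×I-2: ww
W/III-1 aff II-2×II-1: Ww|WW
W/III-2 un ·: ww
W/IV-1 aff III-1×III-2: Ww
W/IV-2 aff III-1×III-2: Ww
⇒ W over [I-1,I-2,II-1,II-2,II-3,III-1,III-2,IV-1,IV-2]: 7 consistent
Z/I-1 aff ·: Zz|ZZ
Z/I-2 aff ·: Zz|ZZ
Z/II-1 aff I-1×I-2: Zz|ZZ
Z/II-2 aff ·: Zz|ZZ
Z/II-3 aff I-1×I-2: Zz|ZZ
Z/III-1 aff II-2×II-1: Zz|ZZ
Z/III-2 un ·: zz
Z/IV-1 ? III-1×III-2: zz|Zz
Z/IV-2 aff III-1×III-2: Zz
⇒ Z over [I-1,I-2,II-1,II-2,II-3,III-1,III-2,IV-1,IV-2]: 64 consistent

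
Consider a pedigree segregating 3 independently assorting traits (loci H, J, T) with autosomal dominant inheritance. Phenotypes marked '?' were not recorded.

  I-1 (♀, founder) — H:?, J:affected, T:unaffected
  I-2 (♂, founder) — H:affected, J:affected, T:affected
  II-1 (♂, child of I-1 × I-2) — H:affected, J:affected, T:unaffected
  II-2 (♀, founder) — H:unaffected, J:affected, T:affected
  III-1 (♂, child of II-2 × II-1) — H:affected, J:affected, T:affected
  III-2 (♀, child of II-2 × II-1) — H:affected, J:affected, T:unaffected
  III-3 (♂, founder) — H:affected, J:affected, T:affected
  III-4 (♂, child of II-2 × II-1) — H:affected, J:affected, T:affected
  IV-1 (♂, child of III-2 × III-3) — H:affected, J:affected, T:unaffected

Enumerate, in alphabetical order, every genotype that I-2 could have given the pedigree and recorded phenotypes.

I-2 ∈ {HH JJ Tt, HH Jj Tt, Hh JJ Tt, Hh Jj Tt}

H/I-1 ? ·: hh|Hh|HH
H/I-2 aff ·: Hh|HH
H/II-1 aff I-1×I-2: Hh|HH
H/II-2 un ·: hh
H/III-1 aff II-2×II-1: Hh
H/III-2 aff II-2×II-1: Hh
H/III-3 aff ·: Hh|HH
H/III-4 aff II-2×II-1: Hh
H/IV-1 aff III-2×III-3: Hh|HH
⇒ H over [I-1,I-2,II-1,II-2,III-1,III-2,III-3,III-4,IV-1]: 36 consistent
J/I-1 aff ·: Jj|JJ
J/I-2 aff ·: Jj|JJ
J/II-1 aff I-1×I-2: Jj|JJ
J/II-2 aff ·: Jj|JJ
J/III-1 aff II-2×II-1: Jj|JJ
J/III-2 aff II-2×II-1: Jj|JJ
J/III-3 aff ·: Jj|JJ
J/III-4 aff II-2×II-1: Jj|JJ
J/IV-1 aff III-2×III-3: Jj|JJ
⇒ J over [I-1,I-2,II-1,II-2,III-1,III-2,III-3,III-4,IV-1]: 292 consistent
T/I-1 un ·: tt
T/I-2 aff ·: Tt
T/II-1 un I-1×I-2: tt
T/II-2 aff ·: Tt
T/III-1 aff II-2×II-1: Tt
T/III-2 un II-2×II-1: tt
T/III-3 aff ·: Tt
T/III-4 aff II-2×II-1: Tt
T/IV-1 un III-2×III-3: tt
⇒ T over [I-1,I-2,II-1,II-2,III-1,III-2,III-3,III-4,IV-1]: 1 consistent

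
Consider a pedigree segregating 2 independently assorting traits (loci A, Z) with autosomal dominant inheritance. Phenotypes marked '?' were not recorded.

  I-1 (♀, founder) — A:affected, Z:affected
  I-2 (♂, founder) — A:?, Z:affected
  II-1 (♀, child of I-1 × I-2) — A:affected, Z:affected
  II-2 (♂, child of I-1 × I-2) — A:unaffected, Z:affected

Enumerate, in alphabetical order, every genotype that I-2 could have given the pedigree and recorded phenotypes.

I-2 ∈ {Aa ZZ, Aa Zz, aa ZZ, aa Zz}

A/I-1 aff ·: Aa
A/I-2 ? ·: aa|Aa
A/II-1 aff I-1×I-2: Aa|AA
A/II-2 un I-1×I-2: aa
⇒ A over [I-1,I-2,II-1,II-2]: 3 consistent
Z/I-1 aff ·: Zz|ZZ
Z/I-2 aff ·: Zz|ZZ
Z/II-1 aff I-1×I-2: Zz|ZZ
Z/II-2 aff I-1×I-2: Zz|ZZ
⇒ Z over [I-1,I-2,II-1,II-2]: 13 consistent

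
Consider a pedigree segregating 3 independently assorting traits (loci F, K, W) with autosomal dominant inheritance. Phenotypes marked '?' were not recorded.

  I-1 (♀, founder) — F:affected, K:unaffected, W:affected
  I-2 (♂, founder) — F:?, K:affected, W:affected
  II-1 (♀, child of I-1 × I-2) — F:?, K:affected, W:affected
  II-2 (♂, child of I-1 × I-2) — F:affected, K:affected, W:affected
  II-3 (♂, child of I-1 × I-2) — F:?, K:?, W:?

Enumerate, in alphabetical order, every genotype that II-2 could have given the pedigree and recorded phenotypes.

F/I-1 aff ·: Ff|FF
F/I-2 ? ·: ff|Ff|FF
F/II-1 ? I-1×I-2: ff|Ff|FF
F/II-2 aff I-1×I-2: Ff|FF
F/II-3 ? I-1×I-2: ff|Ff|FF
⇒ F over [I-1,I-2,II-1,II-2,II-3]: 40 consistent
K/I-1 un ·: kk
K/I-2 aff ·: Kk|KK
K/II-1 aff I-1×I-2: Kk
K/II-2 aff I-1×I-2: Kk
K/II-3 ? I-1×I-2: kk|Kk
⇒ K over [I-1,I-2,II-1,II-2,II-3]: 3 consistent
W/I-1 aff ·: Ww|WW
W/I-2 aff ·: Ww|WW
W/II-1 aff I-1×I-2: Ww|WW
W/II-2 aff I-1×I-2: Ww|WW
W/II-3 ? I-1×I-2: ww|Ww|WW
⇒ W over [I-1,I-2,II-1,II-2,II-3]: 29 consistent

II-2 ∈ {FF Kk WW, FF Kk Ww, Ff Kk WW, Ff Kk Ww}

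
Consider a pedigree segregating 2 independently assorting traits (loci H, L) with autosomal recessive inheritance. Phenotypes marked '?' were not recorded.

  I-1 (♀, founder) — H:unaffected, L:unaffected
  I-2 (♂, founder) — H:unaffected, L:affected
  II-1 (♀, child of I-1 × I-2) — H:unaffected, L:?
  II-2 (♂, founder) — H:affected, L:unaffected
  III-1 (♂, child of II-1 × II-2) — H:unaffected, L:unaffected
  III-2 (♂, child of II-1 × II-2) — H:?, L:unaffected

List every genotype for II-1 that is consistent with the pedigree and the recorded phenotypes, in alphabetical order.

H/I-1 un ·: HH|Hh
H/I-2 un ·: HH|Hh
H/II-1 un I-1×I-2: HH|Hh
H/II-2 aff ·: hh
H/III-1 un II-1×II-2: Hh
H/III-2 ? II-1×II-2: Hh|hh
⇒ H over [I-1,I-2,II-1,II-2,III-1,III-2]: 10 consistent
L/I-1 un ·: LL|Ll
L/I-2 aff ·: ll
L/II-1 ? I-1×I-2: Ll|ll
L/II-2 un ·: LL|Ll
L/III-1 un II-1×II-2: LL|Ll
L/III-2 un II-1×II-2: LL|Ll
⇒ L over [I-1,I-2,II-1,II-2,III-1,III-2]: 18 consistent

II-1 ∈ {HH Ll, HH ll, Hh Ll, Hh ll}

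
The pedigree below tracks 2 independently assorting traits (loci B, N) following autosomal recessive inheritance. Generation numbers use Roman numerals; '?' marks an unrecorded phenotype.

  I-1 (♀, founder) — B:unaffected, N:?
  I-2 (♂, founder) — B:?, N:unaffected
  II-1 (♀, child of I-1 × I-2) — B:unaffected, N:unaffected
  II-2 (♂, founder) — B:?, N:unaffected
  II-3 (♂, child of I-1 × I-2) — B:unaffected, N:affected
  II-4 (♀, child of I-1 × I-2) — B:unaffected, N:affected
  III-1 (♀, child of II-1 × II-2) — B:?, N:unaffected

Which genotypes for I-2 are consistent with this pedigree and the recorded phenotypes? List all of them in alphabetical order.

B/I-1 un ·: BB|Bb
B/I-2 ? ·: BB|Bb|bb
B/II-1 un I-1×I-2: BB|Bb
B/II-2 ? ·: BB|Bb|bb
B/II-3 un I-1×I-2: BB|Bb
B/II-4 un I-1×I-2: BB|Bb
B/III-1 ? II-1×II-2: BB|Bb|bb
⇒ B over [I-1,I-2,II-1,II-2,II-3,II-4,III-1]: 150 consistent
N/I-1 ? ·: Nn|nn
N/I-2 un ·: Nn
N/II-1 un I-1×I-2: NN|Nn
N/II-2 un ·: NN|Nn
N/II-3 aff I-1×I-2: nn
N/II-4 aff I-1×I-2: nn
N/III-1 un II-1×II-2: NN|Nn
⇒ N over [I-1,I-2,II-1,II-2,II-3,II-4,III-1]: 11 consistent

I-2 ∈ {BB Nn, Bb Nn, bb Nn}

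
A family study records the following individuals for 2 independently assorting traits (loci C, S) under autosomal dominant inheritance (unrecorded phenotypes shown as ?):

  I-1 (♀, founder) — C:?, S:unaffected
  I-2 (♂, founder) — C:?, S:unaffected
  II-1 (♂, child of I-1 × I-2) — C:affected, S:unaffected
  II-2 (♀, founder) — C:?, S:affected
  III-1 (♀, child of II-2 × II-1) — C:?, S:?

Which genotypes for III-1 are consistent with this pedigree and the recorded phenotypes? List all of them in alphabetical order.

III-1 ∈ {CC Ss, CC ss, Cc Ss, Cc ss, cc Ss, cc ss}

C/I-1 ? ·: cc|Cc|CC
C/I-2 ? ·: cc|Cc|CC
C/II-1 aff I-1×I-2: Cc|CC
C/II-2 ? ·: cc|Cc|CC
C/III-1 ? II-2×II-1: cc|Cc|CC
⇒ C over [I-1,I-2,II-1,II-2,III-1]: 65 consistent
S/I-1 un ·: ss
S/I-2 un ·: ss
S/II-1 un I-1×I-2: ss
S/II-2 aff ·: Ss|SS
S/III-1 ? II-2×II-1: ss|Ss
⇒ S over [I-1,I-2,II-1,II-2,III-1]: 3 consistent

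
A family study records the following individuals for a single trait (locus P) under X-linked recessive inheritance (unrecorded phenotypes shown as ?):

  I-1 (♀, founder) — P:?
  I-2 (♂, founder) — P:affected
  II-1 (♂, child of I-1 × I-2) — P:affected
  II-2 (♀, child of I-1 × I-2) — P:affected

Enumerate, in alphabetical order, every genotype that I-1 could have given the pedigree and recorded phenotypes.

I-1 ∈ {X^PX^p, X^pX^p}

P/I-1 ? ·: X^PX^p|X^pX^p
P/I-2 aff ·: X^pY
P/II-1 aff I-1×I-2: X^pY
P/II-2 aff I-1×I-2: X^pX^p
⇒ P over [I-1,I-2,II-1,II-2]: 2 consistent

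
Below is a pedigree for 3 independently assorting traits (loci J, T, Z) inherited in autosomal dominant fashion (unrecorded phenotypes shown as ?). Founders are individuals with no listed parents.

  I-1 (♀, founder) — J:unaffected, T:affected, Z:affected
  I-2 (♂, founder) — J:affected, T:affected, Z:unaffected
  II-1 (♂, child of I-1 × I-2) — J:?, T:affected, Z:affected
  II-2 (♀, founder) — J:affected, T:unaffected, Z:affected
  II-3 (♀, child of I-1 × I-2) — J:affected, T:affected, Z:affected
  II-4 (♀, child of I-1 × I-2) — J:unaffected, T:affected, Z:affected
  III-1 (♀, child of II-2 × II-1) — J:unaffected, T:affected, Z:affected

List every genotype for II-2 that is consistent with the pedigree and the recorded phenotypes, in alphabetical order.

J/I-1 un ·: jj
J/I-2 aff ·: Jj
J/II-1 ? I-1×I-2: jj|Jj
J/II-2 aff ·: Jj
J/II-3 aff I-1×I-2: Jj
J/II-4 un I-1×I-2: jj
J/III-1 un II-2×II-1: jj
⇒ J over [I-1,I-2,II-1,II-2,II-3,II-4,III-1]: 2 consistent
T/I-1 aff ·: Tt|TT
T/I-2 aff ·: Tt|TT
T/II-1 aff I-1×I-2: Tt|TT
T/II-2 un ·: tt
T/II-3 aff I-1×I-2: Tt|TT
T/II-4 aff I-1×I-2: Tt|TT
T/III-1 aff II-2×II-1: Tt
⇒ T over [I-1,I-2,II-1,II-2,II-3,II-4,III-1]: 25 consistent
Z/I-1 aff ·: Zz|ZZ
Z/I-2 un ·: zz
Z/II-1 aff I-1×I-2: Zz
Z/II-2 aff ·: Zz|ZZ
Z/II-3 aff I-1×I-2: Zz
Z/II-4 aff I-1×I-2: Zz
Z/III-1 aff II-2×II-1: Zz|ZZ
⇒ Z over [I-1,I-2,II-1,II-2,II-3,II-4,III-1]: 8 consistent

II-2 ∈ {Jj tt ZZ, Jj tt Zz}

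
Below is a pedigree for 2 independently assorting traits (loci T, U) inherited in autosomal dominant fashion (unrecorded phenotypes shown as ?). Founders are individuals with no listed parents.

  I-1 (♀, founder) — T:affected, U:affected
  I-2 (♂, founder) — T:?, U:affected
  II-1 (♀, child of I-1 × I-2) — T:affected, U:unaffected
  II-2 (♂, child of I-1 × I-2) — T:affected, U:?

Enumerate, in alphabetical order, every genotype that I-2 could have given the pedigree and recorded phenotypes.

I-2 ∈ {TT Uu, Tt Uu, tt Uu}

T/I-1 aff ·: Tt|TT
T/I-2 ? ·: tt|Tt|TT
T/II-1 aff I-1×I-2: Tt|TT
T/II-2 aff I-1×I-2: Tt|TT
⇒ T over [I-1,I-2,II-1,II-2]: 15 consistent
U/I-1 aff ·: Uu
U/I-2 aff ·: Uu
U/II-1 un I-1×I-2: uu
U/II-2 ? I-1×I-2: uu|Uu|UU
⇒ U over [I-1,I-2,II-1,II-2]: 3 consistent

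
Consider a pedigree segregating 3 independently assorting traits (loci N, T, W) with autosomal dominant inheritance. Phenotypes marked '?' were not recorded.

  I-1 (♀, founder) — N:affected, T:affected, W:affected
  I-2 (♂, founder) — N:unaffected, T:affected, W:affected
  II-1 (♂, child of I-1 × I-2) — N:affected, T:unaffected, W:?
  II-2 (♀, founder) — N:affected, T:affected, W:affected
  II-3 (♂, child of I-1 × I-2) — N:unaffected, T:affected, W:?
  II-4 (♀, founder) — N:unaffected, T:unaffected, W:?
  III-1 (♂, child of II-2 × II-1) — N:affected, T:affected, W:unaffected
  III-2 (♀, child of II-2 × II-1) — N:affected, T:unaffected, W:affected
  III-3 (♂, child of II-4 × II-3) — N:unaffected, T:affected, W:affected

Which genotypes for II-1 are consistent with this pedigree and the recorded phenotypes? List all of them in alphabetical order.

II-1 ∈ {Nn tt Ww, Nn tt ww}

N/I-1 aff ·: Nn
N/I-2 un ·: nn
N/II-1 aff I-1×I-2: Nn
N/II-2 aff ·: Nn|NN
N/II-3 un I-1×I-2: nn
N/II-4 un ·: nn
N/III-1 aff II-2×II-1: Nn|NN
N/III-2 aff II-2×II-1: Nn|NN
N/III-3 un II-4×II-3: nn
⇒ N over [I-1,I-2,II-1,II-2,II-3,II-4,III-1,III-2,III-3]: 8 consistent
T/I-1 aff ·: Tt
T/I-2 aff ·: Tt
T/II-1 un I-1×I-2: tt
T/II-2 aff ·: Tt
T/II-3 aff I-1×I-2: Tt|TT
T/II-4 un ·: tt
T/III-1 aff II-2×II-1: Tt
T/III-2 un II-2×II-1: tt
T/III-3 aff II-4×II-3: Tt
⇒ T over [I-1,I-2,II-1,II-2,II-3,II-4,III-1,III-2,III-3]: 2 consistent
W/I-1 aff ·: Ww|WW
W/I-2 aff ·: Ww|WW
W/II-1 ? I-1×I-2: ww|Ww
W/II-2 aff ·: Ww
W/II-3 ? I-1×I-2: ww|Ww|WW
W/II-4 ? ·: ww|Ww|WW
W/III-1 un II-2×II-1: ww
W/III-2 aff II-2×II-1: Ww|WW
W/III-3 aff II-4×II-3: Ww|WW
⇒ W over [I-1,I-2,II-1,II-2,II-3,II-4,III-1,III-2,III-3]: 69 consistent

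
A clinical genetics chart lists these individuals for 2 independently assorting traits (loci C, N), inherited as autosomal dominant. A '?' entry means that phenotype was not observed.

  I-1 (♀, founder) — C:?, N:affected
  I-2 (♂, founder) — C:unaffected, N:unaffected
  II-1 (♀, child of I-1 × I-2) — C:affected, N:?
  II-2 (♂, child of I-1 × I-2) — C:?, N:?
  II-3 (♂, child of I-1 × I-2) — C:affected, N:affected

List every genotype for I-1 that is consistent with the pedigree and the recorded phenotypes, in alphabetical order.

C/I-1 ? ·: Cc|CC
C/I-2 un ·: cc
C/II-1 aff I-1×I-2: Cc
C/II-2 ? I-1×I-2: cc|Cc
C/II-3 aff I-1×I-2: Cc
⇒ C over [I-1,I-2,II-1,II-2,II-3]: 3 consistent
N/I-1 aff ·: Nn|NN
N/I-2 un ·: nn
N/II-1 ? I-1×I-2: nn|Nn
N/II-2 ? I-1×I-2: nn|Nn
N/II-3 aff I-1×I-2: Nn
⇒ N over [I-1,I-2,II-1,II-2,II-3]: 5 consistent

I-1 ∈ {CC NN, CC Nn, Cc NN, Cc Nn}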